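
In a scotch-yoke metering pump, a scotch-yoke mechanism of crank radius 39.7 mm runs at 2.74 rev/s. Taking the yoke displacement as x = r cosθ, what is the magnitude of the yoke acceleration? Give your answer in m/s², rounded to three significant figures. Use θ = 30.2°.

10.2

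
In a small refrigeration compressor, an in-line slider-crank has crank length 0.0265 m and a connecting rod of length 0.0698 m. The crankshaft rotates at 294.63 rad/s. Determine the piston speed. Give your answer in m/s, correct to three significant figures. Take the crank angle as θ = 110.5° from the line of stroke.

ω = 294.6 rad/s
For an in-line slider-crank, x = r cosθ + √(L² − r² sin²θ), so v = −rω sinθ·[1 + r cosθ/√(L² − r² sin²θ)].
With r = 0.0265 m, L = 0.0698 m, θ = 110.5°: √(L² − r² sin²θ) = 0.065237 m.
v = −0.0265·294.6·0.93667·[1 + 0.0265·-0.35021/0.065237] = -6.2729 m/s.
|v| = 6.2729 m/s.

6.27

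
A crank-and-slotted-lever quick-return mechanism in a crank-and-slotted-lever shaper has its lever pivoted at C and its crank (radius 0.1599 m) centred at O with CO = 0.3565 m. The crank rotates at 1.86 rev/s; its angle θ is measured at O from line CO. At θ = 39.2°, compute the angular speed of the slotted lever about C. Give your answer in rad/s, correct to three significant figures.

ω = 11.69 rad/s (from 1.86 rev/s).
Crank pin A relative to C: A = (d + r cosθ, r sinθ); lever angle φ = atan2(r sinθ, d + r cosθ).
Differentiating tanφ: φ̇ = rω(d cosθ + r)/(d² + r² + 2dr cosθ).
d² + r² + 2dr cosθ = |CA|² = 0.241011 m²;  d cosθ + r = +0.43617 m.
|ω_lever| = |0.1599·11.69·+0.43617| / 0.241011 = 3.3819 rad/s.

3.38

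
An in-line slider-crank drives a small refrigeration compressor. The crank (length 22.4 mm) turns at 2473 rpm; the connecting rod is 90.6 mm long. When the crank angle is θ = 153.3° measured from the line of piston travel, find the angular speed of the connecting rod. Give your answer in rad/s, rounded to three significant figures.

57.6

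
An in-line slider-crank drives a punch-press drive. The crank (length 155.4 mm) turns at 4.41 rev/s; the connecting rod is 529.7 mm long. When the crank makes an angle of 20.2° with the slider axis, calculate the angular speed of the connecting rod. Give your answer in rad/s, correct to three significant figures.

7.67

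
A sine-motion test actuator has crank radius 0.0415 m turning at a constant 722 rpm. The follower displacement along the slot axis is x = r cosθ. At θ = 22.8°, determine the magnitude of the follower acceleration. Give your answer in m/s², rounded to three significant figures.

ω = 75.61 rad/s (from 722 rpm).
x = r cosθ ⇒ ẍ = −rω² cosθ (ω constant).
|a| = rω²|cosθ| = 0.0415·(75.61)²·|cos 22.8°| = 218.7 m/s².

219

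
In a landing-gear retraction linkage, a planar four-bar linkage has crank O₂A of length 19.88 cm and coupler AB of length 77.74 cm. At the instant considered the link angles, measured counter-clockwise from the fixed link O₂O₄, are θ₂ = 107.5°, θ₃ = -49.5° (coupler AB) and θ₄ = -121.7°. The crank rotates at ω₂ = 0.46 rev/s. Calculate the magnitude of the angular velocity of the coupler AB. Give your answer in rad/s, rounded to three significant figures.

0.588

ω₂ = 2.89 rad/s (from 0.46 rev/s).
Differentiating the loop-closure r₂e^{iθ₂}+r₃e^{iθ₃}=r₁+r₄e^{iθ₄} gives r₂ω₂e^{iθ₂}+r₃ω₃e^{iθ₃}=r₄ω₄e^{iθ₄}.
Eliminating the other unknown: ω₃ = r₂ω₂ sin(θ₄−θ₂) / [r₃ sin(θ₃−θ₄)].
Numerator sine = +0.75700; denominator sine = +0.95213.
Result = 0.1988·2.89·(+0.75700) / (0.7774·(+0.95213)) = +0.58763 rad/s; magnitude 0.58763 rad/s.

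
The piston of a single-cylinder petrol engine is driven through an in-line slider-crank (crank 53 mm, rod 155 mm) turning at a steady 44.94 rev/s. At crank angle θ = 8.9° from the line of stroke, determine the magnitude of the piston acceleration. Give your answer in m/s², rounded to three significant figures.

5560

ω = 2π·44.9 = 282.4 rad/s
x(θ) = r cosθ + √(L² − r² sin²θ); with ω constant, a = ω²·d²x/dθ².
d²x/dθ² = −r cosθ − r²(cos2θ)/√u − r⁴ sin²2θ/(4u^{3/2}),  u = L² − r² sin²θ = 0.0239578 m².
Substituting r = 0.053 m, L = 0.155 m, θ = 8.9°: d²x/dθ² = -0.069691 m.
a = ω²·d²x/dθ² = (282.4)²·(-0.069691) = -5556.5 m/s²;  |a| = 5556.5 m/s².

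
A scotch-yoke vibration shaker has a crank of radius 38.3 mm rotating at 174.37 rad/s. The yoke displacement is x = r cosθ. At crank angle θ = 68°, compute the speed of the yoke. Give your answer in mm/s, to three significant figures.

6190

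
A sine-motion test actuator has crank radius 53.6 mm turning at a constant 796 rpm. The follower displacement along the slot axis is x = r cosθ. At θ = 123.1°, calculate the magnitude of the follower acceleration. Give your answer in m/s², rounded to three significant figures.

ω = 83.36 rad/s (from 796 rpm).
x = r cosθ ⇒ ẍ = −rω² cosθ (ω constant).
|a| = rω²|cosθ| = 0.0536·(83.36)²·|cos 123.1°| = 203.39 m/s².

203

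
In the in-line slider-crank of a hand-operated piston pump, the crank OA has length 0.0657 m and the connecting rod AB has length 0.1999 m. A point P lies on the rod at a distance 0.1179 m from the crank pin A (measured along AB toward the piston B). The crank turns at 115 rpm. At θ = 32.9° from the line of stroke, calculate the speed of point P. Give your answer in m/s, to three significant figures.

ω = 12.04 rad/s.  Crank-pin speed |V_A| = rω = 0.79121 m/s, perpendicular to OA.
Rod angle: sinφ = −(r/L) sinθ ⇒ φ = -10.284°; ω_rod = −rω cosθ/√(L²−r²sin²θ) = -3.3775 rad/s.
V_P = V_A + ω_rod × AP, with AP = 0.1179 m along the rod.
Components: V_Px = −rω sinθ − a·ω_rod·sinφ = -0.50085 m/s;  V_Py = rω cosθ + a·ω_rod·cosφ = +0.27251 m/s.
|V_P| = √(V_Px² + V_Py²) = 0.57019 m/s.

0.570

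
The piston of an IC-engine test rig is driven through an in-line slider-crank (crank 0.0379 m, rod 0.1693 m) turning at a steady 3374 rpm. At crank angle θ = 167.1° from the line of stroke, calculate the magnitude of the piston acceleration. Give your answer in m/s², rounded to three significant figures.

ω = 2π·3374/60 = 353.3 rad/s
x(θ) = r cosθ + √(L² − r² sin²θ); with ω constant, a = ω²·d²x/dθ².
d²x/dθ² = −r cosθ − r²(cos2θ)/√u − r⁴ sin²2θ/(4u^{3/2}),  u = L² − r² sin²θ = 0.0285909 m².
Substituting r = 0.0379 m, L = 0.1693 m, θ = 167.1°: d²x/dθ² = +0.029275 m.
a = ω²·d²x/dθ² = (353.3)²·(+0.029275) = +3654.6 m/s²;  |a| = 3654.6 m/s².

3650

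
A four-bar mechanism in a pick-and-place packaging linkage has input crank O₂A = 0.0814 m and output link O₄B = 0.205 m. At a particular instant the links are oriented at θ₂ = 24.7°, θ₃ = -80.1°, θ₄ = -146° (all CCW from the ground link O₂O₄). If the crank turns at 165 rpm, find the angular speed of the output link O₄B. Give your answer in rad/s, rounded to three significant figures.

7.27

ω₂ = 17.28 rad/s (from 165 rpm).
Differentiating the loop-closure r₂e^{iθ₂}+r₃e^{iθ₃}=r₁+r₄e^{iθ₄} gives r₂ω₂e^{iθ₂}+r₃ω₃e^{iθ₃}=r₄ω₄e^{iθ₄}.
Eliminating the other unknown: ω₄ = r₂ω₂ sin(θ₂−θ₃) / [r₄ sin(θ₄−θ₃)].
Numerator sine = +0.96682; denominator sine = -0.91283.
Result = 0.0814·17.28·(+0.96682) / (0.205·(-0.91283)) = -7.2667 rad/s; magnitude 7.2667 rad/s.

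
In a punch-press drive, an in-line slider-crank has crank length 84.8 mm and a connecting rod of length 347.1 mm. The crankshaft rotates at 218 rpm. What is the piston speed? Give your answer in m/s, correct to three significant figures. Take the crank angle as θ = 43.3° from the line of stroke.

1.57

ω = 2π·218/60 = 22.83 rad/s
For an in-line slider-crank, x = r cosθ + √(L² − r² sin²θ), so v = −rω sinθ·[1 + r cosθ/√(L² − r² sin²θ)].
With r = 0.0848 m, L = 0.3471 m, θ = 43.3°: √(L² − r² sin²θ) = 0.34219 m.
v = −0.0848·22.83·0.68582·[1 + 0.0848·0.72777/0.34219] = -1.5671 m/s.
|v| = 1.5671 m/s.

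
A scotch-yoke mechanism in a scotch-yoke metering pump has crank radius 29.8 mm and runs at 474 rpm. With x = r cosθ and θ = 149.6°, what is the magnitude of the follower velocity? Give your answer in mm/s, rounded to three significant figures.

749

ω = 49.64 rad/s (from 474 rpm).
x = r cosθ ⇒ ẋ = −rω sinθ.
|v| = rω|sinθ| = 0.0298·49.64·|sin 149.6°| = 0.74852 m/s = 748.52 mm/s.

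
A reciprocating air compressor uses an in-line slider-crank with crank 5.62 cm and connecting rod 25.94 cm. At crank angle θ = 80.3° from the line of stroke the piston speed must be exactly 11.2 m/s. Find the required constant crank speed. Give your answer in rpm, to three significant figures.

For an in-line slider-crank, |v_piston| = rω|sinθ|·[1 + r cosθ/√(L² − r² sin²θ)].
With r = 0.0562 m, L = 0.2594 m, θ = 80.3°: the bracketed kinematic factor |dx/dθ| = 0.057466 m.
ω = v/|dx/dθ| = 11.2/0.057466 = 194.9 rad/s.
N = 60ω/(2π) = 1861.1 rpm.

1860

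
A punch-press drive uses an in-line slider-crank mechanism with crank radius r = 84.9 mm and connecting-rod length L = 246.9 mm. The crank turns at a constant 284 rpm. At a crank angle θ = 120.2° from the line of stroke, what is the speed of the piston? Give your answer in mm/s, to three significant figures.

ω = 2π·284/60 = 29.74 rad/s
For an in-line slider-crank, x = r cosθ + √(L² − r² sin²θ), so v = −rω sinθ·[1 + r cosθ/√(L² − r² sin²θ)].
With r = 0.0849 m, L = 0.2469 m, θ = 120.2°: √(L² − r² sin²θ) = 0.23574 m.
v = −0.0849·29.74·0.86427·[1 + 0.0849·-0.50302/0.23574] = -1.7869 m/s.
|v| = 1.7869 m/s = 1786.9 mm/s.

1790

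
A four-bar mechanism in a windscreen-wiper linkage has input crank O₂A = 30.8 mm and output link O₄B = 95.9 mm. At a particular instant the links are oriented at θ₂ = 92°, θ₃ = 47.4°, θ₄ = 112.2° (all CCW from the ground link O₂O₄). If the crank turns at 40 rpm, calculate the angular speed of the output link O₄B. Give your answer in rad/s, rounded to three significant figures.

1.04

ω₂ = 4.189 rad/s (from 40 rpm).
Differentiating the loop-closure r₂e^{iθ₂}+r₃e^{iθ₃}=r₁+r₄e^{iθ₄} gives r₂ω₂e^{iθ₂}+r₃ω₃e^{iθ₃}=r₄ω₄e^{iθ₄}.
Eliminating the other unknown: ω₄ = r₂ω₂ sin(θ₂−θ₃) / [r₄ sin(θ₄−θ₃)].
Numerator sine = +0.70215; denominator sine = +0.90483.
Result = 0.0308·4.189·(+0.70215) / (0.0959·(+0.90483)) = +1.044 rad/s; magnitude 1.044 rad/s.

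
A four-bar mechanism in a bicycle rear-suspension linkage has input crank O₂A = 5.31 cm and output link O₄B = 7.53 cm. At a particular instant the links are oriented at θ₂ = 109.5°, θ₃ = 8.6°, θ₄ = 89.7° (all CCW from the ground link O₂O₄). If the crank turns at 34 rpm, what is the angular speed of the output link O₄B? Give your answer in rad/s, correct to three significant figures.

ω₂ = 3.56 rad/s (from 34 rpm).
Differentiating the loop-closure r₂e^{iθ₂}+r₃e^{iθ₃}=r₁+r₄e^{iθ₄} gives r₂ω₂e^{iθ₂}+r₃ω₃e^{iθ₃}=r₄ω₄e^{iθ₄}.
Eliminating the other unknown: ω₄ = r₂ω₂ sin(θ₂−θ₃) / [r₄ sin(θ₄−θ₃)].
Numerator sine = +0.98196; denominator sine = +0.98796.
Result = 0.0531·3.56·(+0.98196) / (0.0753·(+0.98796)) = +2.4955 rad/s; magnitude 2.4955 rad/s.

2.50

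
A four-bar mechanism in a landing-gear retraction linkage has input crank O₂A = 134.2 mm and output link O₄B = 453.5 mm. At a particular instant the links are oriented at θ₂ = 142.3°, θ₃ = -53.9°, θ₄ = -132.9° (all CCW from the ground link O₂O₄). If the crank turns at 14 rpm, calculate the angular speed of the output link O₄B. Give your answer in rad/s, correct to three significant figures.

0.123

ω₂ = 1.466 rad/s (from 14 rpm).
Differentiating the loop-closure r₂e^{iθ₂}+r₃e^{iθ₃}=r₁+r₄e^{iθ₄} gives r₂ω₂e^{iθ₂}+r₃ω₃e^{iθ₃}=r₄ω₄e^{iθ₄}.
Eliminating the other unknown: ω₄ = r₂ω₂ sin(θ₂−θ₃) / [r₄ sin(θ₄−θ₃)].
Numerator sine = -0.27899; denominator sine = -0.98163.
Result = 0.1342·1.466·(-0.27899) / (0.4535·(-0.98163)) = +0.1233 rad/s; magnitude 0.1233 rad/s.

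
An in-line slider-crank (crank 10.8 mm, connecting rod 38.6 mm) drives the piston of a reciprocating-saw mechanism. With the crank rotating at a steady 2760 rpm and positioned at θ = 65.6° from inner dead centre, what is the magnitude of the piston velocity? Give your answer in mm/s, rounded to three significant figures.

3180

ω = 2π·2760/60 = 289 rad/s
For an in-line slider-crank, x = r cosθ + √(L² − r² sin²θ), so v = −rω sinθ·[1 + r cosθ/√(L² − r² sin²θ)].
With r = 0.0108 m, L = 0.0386 m, θ = 65.6°: √(L² − r² sin²θ) = 0.037326 m.
v = −0.0108·289·0.91068·[1 + 0.0108·0.41310/0.037326] = -3.1825 m/s.
|v| = 3.1825 m/s = 3182.5 mm/s.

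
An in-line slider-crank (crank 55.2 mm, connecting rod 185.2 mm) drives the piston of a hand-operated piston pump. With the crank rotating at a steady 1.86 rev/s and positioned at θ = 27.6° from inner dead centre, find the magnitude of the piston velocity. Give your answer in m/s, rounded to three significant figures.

ω = 2π·1.86 = 11.69 rad/s
For an in-line slider-crank, x = r cosθ + √(L² − r² sin²θ), so v = −rω sinθ·[1 + r cosθ/√(L² − r² sin²θ)].
With r = 0.0552 m, L = 0.1852 m, θ = 27.6°: √(L² − r² sin²θ) = 0.18343 m.
v = −0.0552·11.69·0.46330·[1 + 0.0552·0.88620/0.18343] = -0.37858 m/s.
|v| = 0.37858 m/s.

0.379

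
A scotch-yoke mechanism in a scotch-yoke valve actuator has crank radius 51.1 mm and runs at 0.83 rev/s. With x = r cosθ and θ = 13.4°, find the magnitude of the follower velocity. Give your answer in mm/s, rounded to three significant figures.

ω = 5.215 rad/s (from 0.83 rev/s).
x = r cosθ ⇒ ẋ = −rω sinθ.
|v| = rω|sinθ| = 0.0511·5.215·|sin 13.4°| = 0.061758 m/s = 61.758 mm/s.

61.8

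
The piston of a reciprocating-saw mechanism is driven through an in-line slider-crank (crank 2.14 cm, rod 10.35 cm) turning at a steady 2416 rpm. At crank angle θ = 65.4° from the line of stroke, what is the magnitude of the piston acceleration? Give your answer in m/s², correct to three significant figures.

384

ω = 2π·2416/60 = 253 rad/s
x(θ) = r cosθ + √(L² − r² sin²θ); with ω constant, a = ω²·d²x/dθ².
d²x/dθ² = −r cosθ − r²(cos2θ)/√u − r⁴ sin²2θ/(4u^{3/2}),  u = L² − r² sin²θ = 0.0103336 m².
Substituting r = 0.0214 m, L = 0.1035 m, θ = 65.4°: d²x/dθ² = -0.0059933 m.
a = ω²·d²x/dθ² = (253)²·(-0.0059933) = -383.63 m/s²;  |a| = 383.63 m/s².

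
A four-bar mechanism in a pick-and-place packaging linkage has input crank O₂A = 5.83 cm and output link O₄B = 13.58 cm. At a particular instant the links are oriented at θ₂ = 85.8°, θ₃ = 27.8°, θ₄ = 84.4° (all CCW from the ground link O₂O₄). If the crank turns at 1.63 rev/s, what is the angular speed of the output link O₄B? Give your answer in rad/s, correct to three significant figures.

4.47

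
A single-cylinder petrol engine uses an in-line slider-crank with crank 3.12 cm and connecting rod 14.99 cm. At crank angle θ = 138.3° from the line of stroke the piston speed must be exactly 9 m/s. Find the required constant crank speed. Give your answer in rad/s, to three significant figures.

For an in-line slider-crank, |v_piston| = rω|sinθ|·[1 + r cosθ/√(L² − r² sin²θ)].
With r = 0.0312 m, L = 0.1499 m, θ = 138.3°: the bracketed kinematic factor |dx/dθ| = 0.017498 m.
ω = v/|dx/dθ| = 9/0.017498 = 514.33 rad/s.

514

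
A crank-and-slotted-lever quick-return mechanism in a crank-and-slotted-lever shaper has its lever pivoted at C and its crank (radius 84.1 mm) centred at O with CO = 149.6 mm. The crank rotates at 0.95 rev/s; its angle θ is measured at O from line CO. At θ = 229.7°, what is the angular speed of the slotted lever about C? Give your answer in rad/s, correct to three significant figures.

ω = 5.969 rad/s (from 0.95 rev/s).
Crank pin A relative to C: A = (d + r cosθ, r sinθ); lever angle φ = atan2(r sinθ, d + r cosθ).
Differentiating tanφ: φ̇ = rω(d cosθ + r)/(d² + r² + 2dr cosθ).
d² + r² + 2dr cosθ = |CA|² = 0.013178 m²;  d cosθ + r = -0.01266 m.
|ω_lever| = |0.0841·5.969·-0.01266| / 0.013178 = 0.48225 rad/s.

0.482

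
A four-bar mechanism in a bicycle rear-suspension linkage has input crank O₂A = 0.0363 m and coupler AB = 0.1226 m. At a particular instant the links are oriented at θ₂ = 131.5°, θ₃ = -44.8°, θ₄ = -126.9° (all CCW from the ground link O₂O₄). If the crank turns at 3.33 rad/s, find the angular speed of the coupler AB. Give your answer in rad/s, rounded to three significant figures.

ω₂ = 3.33 rad/s
Differentiating the loop-closure r₂e^{iθ₂}+r₃e^{iθ₃}=r₁+r₄e^{iθ₄} gives r₂ω₂e^{iθ₂}+r₃ω₃e^{iθ₃}=r₄ω₄e^{iθ₄}.
Eliminating the other unknown: ω₃ = r₂ω₂ sin(θ₄−θ₂) / [r₃ sin(θ₃−θ₄)].
Numerator sine = +0.97958; denominator sine = +0.99051.
Result = 0.0363·3.33·(+0.97958) / (0.1226·(+0.99051)) = +0.97508 rad/s; magnitude 0.97508 rad/s.

0.975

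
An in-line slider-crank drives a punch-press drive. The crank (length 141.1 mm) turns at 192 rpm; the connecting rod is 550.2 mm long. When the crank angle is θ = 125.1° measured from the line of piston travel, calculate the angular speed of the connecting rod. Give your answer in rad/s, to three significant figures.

ω = 20.11 rad/s (converted from 192 rpm).
The rod makes angle φ with the slider axis where L sinφ = r sinθ; differentiating, L cosφ·φ̇ = r ω cosθ.
L cosφ = √(L² − r² sin²θ) = 0.53795 m.
|ω_rod| = r ω |cosθ| / √(L² − r² sin²θ) = 0.1411·20.11·0.57501/0.53795 = 3.0324 rad/s.

3.03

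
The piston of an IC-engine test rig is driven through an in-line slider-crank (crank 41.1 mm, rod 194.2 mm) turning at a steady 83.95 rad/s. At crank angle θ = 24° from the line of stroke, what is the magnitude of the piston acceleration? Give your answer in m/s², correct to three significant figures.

306

ω = 83.95 rad/s
x(θ) = r cosθ + √(L² − r² sin²θ); with ω constant, a = ω²·d²x/dθ².
d²x/dθ² = −r cosθ − r²(cos2θ)/√u − r⁴ sin²2θ/(4u^{3/2}),  u = L² − r² sin²θ = 0.0374342 m².
Substituting r = 0.0411 m, L = 0.1942 m, θ = 24°: d²x/dθ² = -0.043443 m.
a = ω²·d²x/dθ² = (83.95)²·(-0.043443) = -306.17 m/s²;  |a| = 306.17 m/s².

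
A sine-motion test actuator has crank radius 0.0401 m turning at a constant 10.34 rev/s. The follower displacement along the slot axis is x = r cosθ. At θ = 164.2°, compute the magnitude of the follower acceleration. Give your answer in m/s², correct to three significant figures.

ω = 64.97 rad/s (from 10.34 rev/s).
x = r cosθ ⇒ ẍ = −rω² cosθ (ω constant).
|a| = rω²|cosθ| = 0.0401·(64.97)²·|cos 164.2°| = 162.86 m/s².

163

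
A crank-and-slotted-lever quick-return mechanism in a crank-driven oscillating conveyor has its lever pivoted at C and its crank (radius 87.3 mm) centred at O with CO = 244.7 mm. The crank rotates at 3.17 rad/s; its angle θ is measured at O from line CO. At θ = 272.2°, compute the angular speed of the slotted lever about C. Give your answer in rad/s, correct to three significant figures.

0.387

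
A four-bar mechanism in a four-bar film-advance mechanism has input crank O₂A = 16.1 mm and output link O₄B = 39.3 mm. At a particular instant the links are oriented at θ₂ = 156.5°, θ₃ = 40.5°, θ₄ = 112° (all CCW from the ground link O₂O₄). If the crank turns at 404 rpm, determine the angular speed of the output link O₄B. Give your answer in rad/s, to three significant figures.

16.4

ω₂ = 42.31 rad/s (from 404 rpm).
Differentiating the loop-closure r₂e^{iθ₂}+r₃e^{iθ₃}=r₁+r₄e^{iθ₄} gives r₂ω₂e^{iθ₂}+r₃ω₃e^{iθ₃}=r₄ω₄e^{iθ₄}.
Eliminating the other unknown: ω₄ = r₂ω₂ sin(θ₂−θ₃) / [r₄ sin(θ₄−θ₃)].
Numerator sine = +0.89879; denominator sine = +0.94832.
Result = 0.0161·42.31·(+0.89879) / (0.0393·(+0.94832)) = +16.427 rad/s; magnitude 16.427 rad/s.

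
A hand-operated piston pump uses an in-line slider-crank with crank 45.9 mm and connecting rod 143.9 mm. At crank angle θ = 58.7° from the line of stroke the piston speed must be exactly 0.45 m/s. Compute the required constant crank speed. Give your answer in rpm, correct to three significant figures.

93.5

For an in-line slider-crank, |v_piston| = rω|sinθ|·[1 + r cosθ/√(L² − r² sin²θ)].
With r = 0.0459 m, L = 0.1439 m, θ = 58.7°: the bracketed kinematic factor |dx/dθ| = 0.045975 m.
ω = v/|dx/dθ| = 0.45/0.045975 = 9.788 rad/s.
N = 60ω/(2π) = 93.469 rpm.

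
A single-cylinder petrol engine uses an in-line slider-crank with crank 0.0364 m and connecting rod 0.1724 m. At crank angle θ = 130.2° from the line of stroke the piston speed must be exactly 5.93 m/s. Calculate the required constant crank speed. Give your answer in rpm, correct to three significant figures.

For an in-line slider-crank, |v_piston| = rω|sinθ|·[1 + r cosθ/√(L² − r² sin²θ)].
With r = 0.0364 m, L = 0.1724 m, θ = 130.2°: the bracketed kinematic factor |dx/dθ| = 0.023963 m.
ω = v/|dx/dθ| = 5.93/0.023963 = 247.46 rad/s.
N = 60ω/(2π) = 2363.1 rpm.

2360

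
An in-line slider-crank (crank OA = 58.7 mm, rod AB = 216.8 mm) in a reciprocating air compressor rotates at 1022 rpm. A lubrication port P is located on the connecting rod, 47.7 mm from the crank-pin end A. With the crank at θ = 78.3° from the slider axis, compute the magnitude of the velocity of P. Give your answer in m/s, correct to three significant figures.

ω = 107 rad/s.  Crank-pin speed |V_A| = rω = 6.2823 m/s, perpendicular to OA.
Rod angle: sinφ = −(r/L) sinθ ⇒ φ = -15.375°; ω_rod = −rω cosθ/√(L²−r²sin²θ) = -6.0943 rad/s.
V_P = V_A + ω_rod × AP, with AP = 0.0477 m along the rod.
Components: V_Px = −rω sinθ − a·ω_rod·sinφ = -6.2288 m/s;  V_Py = rω cosθ + a·ω_rod·cosφ = +0.99367 m/s.
|V_P| = √(V_Px² + V_Py²) = 6.3076 m/s.

6.31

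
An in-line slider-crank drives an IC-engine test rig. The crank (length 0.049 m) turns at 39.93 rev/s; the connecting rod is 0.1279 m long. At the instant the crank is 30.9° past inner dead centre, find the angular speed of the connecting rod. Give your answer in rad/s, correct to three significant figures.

84.1

ω = 250.9 rad/s (converted from 39.93 rev/s).
The rod makes angle φ with the slider axis where L sinφ = r sinθ; differentiating, L cosφ·φ̇ = r ω cosθ.
L cosφ = √(L² − r² sin²θ) = 0.1254 m.
|ω_rod| = r ω |cosθ| / √(L² − r² sin²θ) = 0.049·250.9·0.85806/0.1254 = 84.12 rad/s.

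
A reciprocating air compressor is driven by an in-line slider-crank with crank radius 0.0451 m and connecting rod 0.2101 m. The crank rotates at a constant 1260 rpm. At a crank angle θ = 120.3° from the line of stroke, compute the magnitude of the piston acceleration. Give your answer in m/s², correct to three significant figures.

ω = 2π·1260/60 = 131.9 rad/s
x(θ) = r cosθ + √(L² − r² sin²θ); with ω constant, a = ω²·d²x/dθ².
d²x/dθ² = −r cosθ − r²(cos2θ)/√u − r⁴ sin²2θ/(4u^{3/2}),  u = L² − r² sin²θ = 0.0426258 m².
Substituting r = 0.0451 m, L = 0.2101 m, θ = 120.3°: d²x/dθ² = +0.027501 m.
a = ω²·d²x/dθ² = (131.9)²·(+0.027501) = +478.8 m/s²;  |a| = 478.8 m/s².

479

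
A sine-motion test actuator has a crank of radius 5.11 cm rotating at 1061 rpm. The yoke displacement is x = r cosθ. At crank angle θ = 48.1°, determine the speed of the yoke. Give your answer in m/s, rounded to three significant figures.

ω = 111.1 rad/s (from 1061 rpm).
x = r cosθ ⇒ ẋ = −rω sinθ.
|v| = rω|sinθ| = 0.0511·111.1·|sin 48.1°| = 4.2259 m/s.

4.23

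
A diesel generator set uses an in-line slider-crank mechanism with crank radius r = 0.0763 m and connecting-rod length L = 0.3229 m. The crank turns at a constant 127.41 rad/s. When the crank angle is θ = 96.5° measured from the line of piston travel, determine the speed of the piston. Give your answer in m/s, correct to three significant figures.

9.39

ω = 127.4 rad/s
For an in-line slider-crank, x = r cosθ + √(L² − r² sin²θ), so v = −rω sinθ·[1 + r cosθ/√(L² − r² sin²θ)].
With r = 0.0763 m, L = 0.3229 m, θ = 96.5°: √(L² − r² sin²θ) = 0.31387 m.
v = −0.0763·127.4·0.99357·[1 + 0.0763·-0.11320/0.31387] = -9.3931 m/s.
|v| = 9.3931 m/s.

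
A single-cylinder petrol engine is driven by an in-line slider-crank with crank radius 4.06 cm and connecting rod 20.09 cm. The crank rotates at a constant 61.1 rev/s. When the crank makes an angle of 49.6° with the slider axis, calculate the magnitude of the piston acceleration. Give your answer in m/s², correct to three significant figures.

3690

ω = 2π·61.1 = 383.9 rad/s
x(θ) = r cosθ + √(L² − r² sin²θ); with ω constant, a = ω²·d²x/dθ².
d²x/dθ² = −r cosθ − r²(cos2θ)/√u − r⁴ sin²2θ/(4u^{3/2}),  u = L² − r² sin²θ = 0.0394049 m².
Substituting r = 0.0406 m, L = 0.2009 m, θ = 49.6°: d²x/dθ² = -0.025071 m.
a = ω²·d²x/dθ² = (383.9)²·(-0.025071) = -3694.9 m/s²;  |a| = 3694.9 m/s².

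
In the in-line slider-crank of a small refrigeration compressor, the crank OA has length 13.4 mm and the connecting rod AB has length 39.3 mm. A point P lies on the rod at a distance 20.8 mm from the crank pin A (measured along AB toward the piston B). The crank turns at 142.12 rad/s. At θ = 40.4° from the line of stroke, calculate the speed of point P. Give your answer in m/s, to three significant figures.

1.56

ω = 142.1 rad/s.  Crank-pin speed |V_A| = rω = 1.9044 m/s, perpendicular to OA.
Rod angle: sinφ = −(r/L) sinθ ⇒ φ = -12.767°; ω_rod = −rω cosθ/√(L²−r²sin²θ) = -37.838 rad/s.
V_P = V_A + ω_rod × AP, with AP = 0.0208 m along the rod.
Components: V_Px = −rω sinθ − a·ω_rod·sinφ = -1.4082 m/s;  V_Py = rω cosθ + a·ω_rod·cosφ = +0.6827 m/s.
|V_P| = √(V_Px² + V_Py²) = 1.565 m/s.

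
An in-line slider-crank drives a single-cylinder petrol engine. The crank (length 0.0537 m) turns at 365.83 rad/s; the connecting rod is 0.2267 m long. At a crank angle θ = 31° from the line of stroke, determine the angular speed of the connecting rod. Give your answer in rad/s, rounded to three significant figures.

ω = 365.8 rad/s
The rod makes angle φ with the slider axis where L sinφ = r sinθ; differentiating, L cosφ·φ̇ = r ω cosθ.
L cosφ = √(L² − r² sin²θ) = 0.22501 m.
|ω_rod| = r ω |cosθ| / √(L² − r² sin²θ) = 0.0537·365.8·0.85717/0.22501 = 74.838 rad/s.

74.8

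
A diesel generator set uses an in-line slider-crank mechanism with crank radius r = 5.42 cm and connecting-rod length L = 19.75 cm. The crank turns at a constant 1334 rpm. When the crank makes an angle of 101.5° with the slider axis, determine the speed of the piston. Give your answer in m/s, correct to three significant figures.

7.00

ω = 2π·1334/60 = 139.7 rad/s
For an in-line slider-crank, x = r cosθ + √(L² − r² sin²θ), so v = −rω sinθ·[1 + r cosθ/√(L² − r² sin²θ)].
With r = 0.0542 m, L = 0.1975 m, θ = 101.5°: √(L² − r² sin²θ) = 0.19022 m.
v = −0.0542·139.7·0.97992·[1 + 0.0542·-0.19937/0.19022] = -6.9981 m/s.
|v| = 6.9981 m/s.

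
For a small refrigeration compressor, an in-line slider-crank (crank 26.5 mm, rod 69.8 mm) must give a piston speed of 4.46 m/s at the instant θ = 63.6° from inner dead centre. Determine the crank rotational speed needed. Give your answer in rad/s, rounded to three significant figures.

159

For an in-line slider-crank, |v_piston| = rω|sinθ|·[1 + r cosθ/√(L² − r² sin²θ)].
With r = 0.0265 m, L = 0.0698 m, θ = 63.6°: the bracketed kinematic factor |dx/dθ| = 0.027997 m.
ω = v/|dx/dθ| = 4.46/0.027997 = 159.3 rad/s.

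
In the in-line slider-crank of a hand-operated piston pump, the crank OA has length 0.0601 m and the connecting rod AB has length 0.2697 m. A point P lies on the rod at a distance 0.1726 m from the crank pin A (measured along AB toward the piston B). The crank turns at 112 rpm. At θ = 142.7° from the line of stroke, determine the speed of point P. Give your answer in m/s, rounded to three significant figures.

0.429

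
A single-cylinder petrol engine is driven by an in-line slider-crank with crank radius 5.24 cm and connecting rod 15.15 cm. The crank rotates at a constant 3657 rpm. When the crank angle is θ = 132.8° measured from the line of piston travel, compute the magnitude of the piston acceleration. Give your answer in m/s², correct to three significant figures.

5340

ω = 2π·3657/60 = 383 rad/s
x(θ) = r cosθ + √(L² − r² sin²θ); with ω constant, a = ω²·d²x/dθ².
d²x/dθ² = −r cosθ − r²(cos2θ)/√u − r⁴ sin²2θ/(4u^{3/2}),  u = L² − r² sin²θ = 0.021474 m².
Substituting r = 0.0524 m, L = 0.1515 m, θ = 132.8°: d²x/dθ² = +0.036445 m.
a = ω²·d²x/dθ² = (383)²·(+0.036445) = +5344.9 m/s²;  |a| = 5344.9 m/s².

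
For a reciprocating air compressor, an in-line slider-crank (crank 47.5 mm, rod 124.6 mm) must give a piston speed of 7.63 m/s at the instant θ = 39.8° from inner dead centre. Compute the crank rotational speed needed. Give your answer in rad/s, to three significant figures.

193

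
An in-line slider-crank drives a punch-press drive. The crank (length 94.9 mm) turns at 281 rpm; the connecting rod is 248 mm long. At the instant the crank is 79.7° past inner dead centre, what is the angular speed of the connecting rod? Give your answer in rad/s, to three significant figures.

ω = 29.43 rad/s (converted from 281 rpm).
The rod makes angle φ with the slider axis where L sinφ = r sinθ; differentiating, L cosφ·φ̇ = r ω cosθ.
L cosφ = √(L² − r² sin²θ) = 0.22975 m.
|ω_rod| = r ω |cosθ| / √(L² − r² sin²θ) = 0.0949·29.43·0.17880/0.22975 = 2.1733 rad/s.

2.17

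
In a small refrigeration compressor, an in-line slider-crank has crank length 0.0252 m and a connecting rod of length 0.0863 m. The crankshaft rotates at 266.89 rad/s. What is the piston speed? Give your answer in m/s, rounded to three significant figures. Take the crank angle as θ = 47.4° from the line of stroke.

5.95

ω = 266.9 rad/s
For an in-line slider-crank, x = r cosθ + √(L² − r² sin²θ), so v = −rω sinθ·[1 + r cosθ/√(L² − r² sin²θ)].
With r = 0.0252 m, L = 0.0863 m, θ = 47.4°: √(L² − r² sin²θ) = 0.084283 m.
v = −0.0252·266.9·0.73610·[1 + 0.0252·0.67688/0.084283] = -5.9526 m/s.
|v| = 5.9526 m/s.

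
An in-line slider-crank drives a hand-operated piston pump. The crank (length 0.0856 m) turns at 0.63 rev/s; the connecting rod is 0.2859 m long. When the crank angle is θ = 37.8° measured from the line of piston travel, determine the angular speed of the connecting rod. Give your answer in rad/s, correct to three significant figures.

0.953

ω = 3.958 rad/s (converted from 0.63 rev/s).
The rod makes angle φ with the slider axis where L sinφ = r sinθ; differentiating, L cosφ·φ̇ = r ω cosθ.
L cosφ = √(L² − r² sin²θ) = 0.28104 m.
|ω_rod| = r ω |cosθ| / √(L² − r² sin²θ) = 0.0856·3.958·0.79016/0.28104 = 0.95264 rad/s.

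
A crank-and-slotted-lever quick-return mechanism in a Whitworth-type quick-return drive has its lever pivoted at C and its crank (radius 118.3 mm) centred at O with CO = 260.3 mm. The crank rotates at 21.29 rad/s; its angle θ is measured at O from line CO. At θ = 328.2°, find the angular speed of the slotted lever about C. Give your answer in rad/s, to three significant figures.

6.38

ω = 21.29 rad/s
Crank pin A relative to C: A = (d + r cosθ, r sinθ); lever angle φ = atan2(r sinθ, d + r cosθ).
Differentiating tanφ: φ̇ = rω(d cosθ + r)/(d² + r² + 2dr cosθ).
d² + r² + 2dr cosθ = |CA|² = 0.134093 m²;  d cosθ + r = +0.33953 m.
|ω_lever| = |0.1183·21.29·+0.33953| / 0.134093 = 6.3772 rad/s.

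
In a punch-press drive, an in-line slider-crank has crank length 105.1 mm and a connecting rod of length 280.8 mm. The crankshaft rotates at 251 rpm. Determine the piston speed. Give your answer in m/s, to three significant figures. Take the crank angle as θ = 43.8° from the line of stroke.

2.45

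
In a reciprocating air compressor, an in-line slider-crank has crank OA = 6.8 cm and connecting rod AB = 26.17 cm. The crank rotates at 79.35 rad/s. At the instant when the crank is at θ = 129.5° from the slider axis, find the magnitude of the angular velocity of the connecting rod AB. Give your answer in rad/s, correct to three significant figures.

13.4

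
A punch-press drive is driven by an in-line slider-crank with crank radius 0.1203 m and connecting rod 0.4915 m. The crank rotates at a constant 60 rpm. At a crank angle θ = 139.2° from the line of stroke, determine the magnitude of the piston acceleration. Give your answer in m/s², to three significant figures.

3.41

ω = 2π·60/60 = 6.283 rad/s
x(θ) = r cosθ + √(L² − r² sin²θ); with ω constant, a = ω²·d²x/dθ².
d²x/dθ² = −r cosθ − r²(cos2θ)/√u − r⁴ sin²2θ/(4u^{3/2}),  u = L² − r² sin²θ = 0.235393 m².
Substituting r = 0.1203 m, L = 0.4915 m, θ = 139.2°: d²x/dθ² = +0.08626 m.
a = ω²·d²x/dθ² = (6.283)²·(+0.08626) = +3.4054 m/s²;  |a| = 3.4054 m/s².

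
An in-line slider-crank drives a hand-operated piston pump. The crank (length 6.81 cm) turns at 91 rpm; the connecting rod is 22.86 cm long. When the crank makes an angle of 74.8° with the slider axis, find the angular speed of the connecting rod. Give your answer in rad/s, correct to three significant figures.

0.777

ω = 9.529 rad/s (converted from 91 rpm).
The rod makes angle φ with the slider axis where L sinφ = r sinθ; differentiating, L cosφ·φ̇ = r ω cosθ.
L cosφ = √(L² − r² sin²θ) = 0.21895 m.
|ω_rod| = r ω |cosθ| / √(L² − r² sin²θ) = 0.0681·9.529·0.26219/0.21895 = 0.77712 rad/s.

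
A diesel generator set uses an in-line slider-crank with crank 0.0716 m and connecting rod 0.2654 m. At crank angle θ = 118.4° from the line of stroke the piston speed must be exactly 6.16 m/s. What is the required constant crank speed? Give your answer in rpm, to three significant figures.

1080

For an in-line slider-crank, |v_piston| = rω|sinθ|·[1 + r cosθ/√(L² − r² sin²θ)].
With r = 0.0716 m, L = 0.2654 m, θ = 118.4°: the bracketed kinematic factor |dx/dθ| = 0.054664 m.
ω = v/|dx/dθ| = 6.16/0.054664 = 112.69 rad/s.
N = 60ω/(2π) = 1076.1 rpm.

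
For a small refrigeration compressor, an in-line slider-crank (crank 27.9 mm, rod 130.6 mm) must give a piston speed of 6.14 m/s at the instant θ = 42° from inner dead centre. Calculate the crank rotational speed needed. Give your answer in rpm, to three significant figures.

For an in-line slider-crank, |v_piston| = rω|sinθ|·[1 + r cosθ/√(L² − r² sin²θ)].
With r = 0.0279 m, L = 0.1306 m, θ = 42°: the bracketed kinematic factor |dx/dθ| = 0.021663 m.
ω = v/|dx/dθ| = 6.14/0.021663 = 283.43 rad/s.
N = 60ω/(2π) = 2706.5 rpm.

2710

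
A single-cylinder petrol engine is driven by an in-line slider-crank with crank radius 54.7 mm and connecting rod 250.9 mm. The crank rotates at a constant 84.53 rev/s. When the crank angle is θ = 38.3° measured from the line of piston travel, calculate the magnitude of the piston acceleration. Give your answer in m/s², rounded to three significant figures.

12900

ω = 2π·84.5 = 531.1 rad/s
x(θ) = r cosθ + √(L² − r² sin²θ); with ω constant, a = ω²·d²x/dθ².
d²x/dθ² = −r cosθ − r²(cos2θ)/√u − r⁴ sin²2θ/(4u^{3/2}),  u = L² − r² sin²θ = 0.0618015 m².
Substituting r = 0.0547 m, L = 0.2509 m, θ = 38.3°: d²x/dθ² = -0.045854 m.
a = ω²·d²x/dθ² = (531.1)²·(-0.045854) = -12935 m/s²;  |a| = 12935 m/s².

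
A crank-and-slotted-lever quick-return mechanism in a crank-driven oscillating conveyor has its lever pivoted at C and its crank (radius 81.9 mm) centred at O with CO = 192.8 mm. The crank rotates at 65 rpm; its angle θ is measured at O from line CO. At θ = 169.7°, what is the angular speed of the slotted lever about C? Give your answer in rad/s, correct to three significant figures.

ω = 6.807 rad/s (from 65 rpm).
Crank pin A relative to C: A = (d + r cosθ, r sinθ); lever angle φ = atan2(r sinθ, d + r cosθ).
Differentiating tanφ: φ̇ = rω(d cosθ + r)/(d² + r² + 2dr cosθ).
d² + r² + 2dr cosθ = |CA|² = 0.0128077 m²;  d cosθ + r = -0.10779 m.
|ω_lever| = |0.0819·6.807·-0.10779| / 0.0128077 = 4.6919 rad/s.

4.69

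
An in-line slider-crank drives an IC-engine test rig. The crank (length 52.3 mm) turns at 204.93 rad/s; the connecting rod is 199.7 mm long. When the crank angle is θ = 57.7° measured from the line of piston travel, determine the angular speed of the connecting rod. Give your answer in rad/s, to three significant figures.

29.4

ω = 204.9 rad/s
The rod makes angle φ with the slider axis where L sinφ = r sinθ; differentiating, L cosφ·φ̇ = r ω cosθ.
L cosφ = √(L² − r² sin²θ) = 0.19475 m.
|ω_rod| = r ω |cosθ| / √(L² − r² sin²θ) = 0.0523·204.9·0.53435/0.19475 = 29.408 rad/s.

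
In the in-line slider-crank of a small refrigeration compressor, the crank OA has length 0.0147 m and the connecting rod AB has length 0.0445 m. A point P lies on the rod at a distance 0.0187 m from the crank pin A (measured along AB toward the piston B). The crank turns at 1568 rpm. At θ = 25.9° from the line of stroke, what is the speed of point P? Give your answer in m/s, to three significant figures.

1.73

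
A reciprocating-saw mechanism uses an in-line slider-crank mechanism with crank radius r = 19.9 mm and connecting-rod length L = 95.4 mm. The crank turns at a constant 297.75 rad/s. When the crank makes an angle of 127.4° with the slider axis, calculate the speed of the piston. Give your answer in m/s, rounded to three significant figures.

ω = 297.8 rad/s
For an in-line slider-crank, x = r cosθ + √(L² − r² sin²θ), so v = −rω sinθ·[1 + r cosθ/√(L² − r² sin²θ)].
With r = 0.0199 m, L = 0.0954 m, θ = 127.4°: √(L² − r² sin²θ) = 0.094081 m.
v = −0.0199·297.8·0.79441·[1 + 0.0199·-0.60738/0.094081] = -4.1024 m/s.
|v| = 4.1024 m/s.

4.10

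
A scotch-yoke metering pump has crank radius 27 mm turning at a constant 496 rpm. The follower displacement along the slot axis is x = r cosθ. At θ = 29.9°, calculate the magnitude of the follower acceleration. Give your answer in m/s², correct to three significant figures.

ω = 51.94 rad/s (from 496 rpm).
x = r cosθ ⇒ ẍ = −rω² cosθ (ω constant).
|a| = rω²|cosθ| = 0.027·(51.94)²·|cos 29.9°| = 63.147 m/s².

63.1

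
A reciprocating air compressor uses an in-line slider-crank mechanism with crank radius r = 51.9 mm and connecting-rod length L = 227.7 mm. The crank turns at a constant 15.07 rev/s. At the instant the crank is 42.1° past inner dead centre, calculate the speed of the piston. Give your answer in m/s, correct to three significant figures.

ω = 2π·15.1 = 94.69 rad/s
For an in-line slider-crank, x = r cosθ + √(L² − r² sin²θ), so v = −rω sinθ·[1 + r cosθ/√(L² − r² sin²θ)].
With r = 0.0519 m, L = 0.2277 m, θ = 42.1°: √(L² − r² sin²θ) = 0.22503 m.
v = −0.0519·94.69·0.67043·[1 + 0.0519·0.74198/0.22503] = -3.8585 m/s.
|v| = 3.8585 m/s.

3.86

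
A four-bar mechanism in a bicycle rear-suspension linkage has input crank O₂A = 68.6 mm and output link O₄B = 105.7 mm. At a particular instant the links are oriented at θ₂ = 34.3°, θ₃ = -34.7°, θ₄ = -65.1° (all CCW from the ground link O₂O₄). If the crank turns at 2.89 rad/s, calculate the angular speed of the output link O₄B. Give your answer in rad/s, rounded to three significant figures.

3.46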